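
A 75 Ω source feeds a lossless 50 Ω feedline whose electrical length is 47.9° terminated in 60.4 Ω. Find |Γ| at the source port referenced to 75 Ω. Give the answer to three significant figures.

|Γ| ≈ 0.229

tan(βl) = 1.11
Z_in = Z_0·(Z_L + jZ_0·tanβl)/(Z_0 + jZ_L·tanβl) = 48.2 − j9.12 Ω
Γ_s = (Z_in − Z_s)/(Z_in + Z_s) = (-26.8 − j9.12)/(123 − j9.12), |Γ_s| = 0.229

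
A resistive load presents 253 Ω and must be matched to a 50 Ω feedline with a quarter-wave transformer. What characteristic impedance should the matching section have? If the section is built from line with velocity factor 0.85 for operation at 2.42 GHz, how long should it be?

Z_qwt = √(Z_0·R_L) = √(50 × 253) = √12650
λ = 0.85·c/f = 0.105 m, so l = λ/4 = 0.0263 m

Z_qwt ≈ 112 Ω; length ≈ 2.63 cm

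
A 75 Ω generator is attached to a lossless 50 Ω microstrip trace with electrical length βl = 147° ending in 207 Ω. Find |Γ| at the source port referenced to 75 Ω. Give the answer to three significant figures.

|Γ| ≈ 0.585

tan(βl) = -0.649
Z_in = Z_0·(Z_L + jZ_0·tanβl)/(Z_0 + jZ_L·tanβl) = 35.8 + j63.7 Ω
Γ_s = (Z_in − Z_s)/(Z_in + Z_s) = (-39.2 + j63.7)/(111 + j63.7), |Γ_s| = 0.585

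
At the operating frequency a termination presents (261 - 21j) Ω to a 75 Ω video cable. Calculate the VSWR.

Γ = (Z_L − Z_0)/(Z_L + Z_0) = (186 − j21)/(336 − j21)
|Γ| = 187/337 = 0.556
VSWR = (1 + |Γ|)/(1 − |Γ|) = 1.56/0.444

VSWR ≈ 3.5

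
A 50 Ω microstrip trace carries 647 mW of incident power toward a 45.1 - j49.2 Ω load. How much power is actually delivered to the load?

P_delivered ≈ 509 mW

|Γ| = |(-4.9 − j49.2)/(95.1 − j49.2)| = 0.462
|Γ|² = 0.213
P_refl = |Γ|²·P_inc = 138 mW, P_del = (1 − |Γ|²)·P_inc = 509 mW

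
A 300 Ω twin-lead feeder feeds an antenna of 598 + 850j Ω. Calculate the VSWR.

Γ = (Z_L − Z_0)/(Z_L + Z_0) = (298 + j850)/(898 + j850)
|Γ| = 901/1240 = 0.728
VSWR = (1 + |Γ|)/(1 − |Γ|) = 1.73/0.272

VSWR ≈ 6.37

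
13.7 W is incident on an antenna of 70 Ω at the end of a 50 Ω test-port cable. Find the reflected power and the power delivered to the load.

P_reflected ≈ 0.381 W; P_delivered ≈ 13.3 W

Γ = (70 − 50)/(70 + 50) = 0.167
|Γ|² = 0.0278
P_refl = |Γ|²·P_inc = 0.381 W, P_del = (1 − |Γ|²)·P_inc = 13.3 W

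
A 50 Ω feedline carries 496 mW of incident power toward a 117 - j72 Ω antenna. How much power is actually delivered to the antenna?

P_delivered ≈ 351 mW

|Γ| = |(67 − j72)/(167 − j72)| = 0.541
|Γ|² = 0.292
P_refl = |Γ|²·P_inc = 145 mW, P_del = (1 − |Γ|²)·P_inc = 351 mW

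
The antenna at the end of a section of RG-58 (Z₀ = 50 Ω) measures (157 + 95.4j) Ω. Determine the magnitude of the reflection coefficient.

Γ = (Z_L − Z_0)/(Z_L + Z_0) = (107 + j95.4)/(207 + j95.4)
|Γ| = 143/228

|Γ| ≈ 0.629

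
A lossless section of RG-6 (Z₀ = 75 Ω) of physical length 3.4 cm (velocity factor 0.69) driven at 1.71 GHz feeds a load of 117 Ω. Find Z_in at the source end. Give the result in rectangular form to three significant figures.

λ = v/f = 0.69·c / 1.71 GHz = 0.121 m
βl = 2π·l/λ = 2π × 0.281 = 101°
tan(βl) = tan(101°) = -5.09
Z_in = Z_0·(Z_L + jZ_0·tanβl)/(Z_0 + jZ_L·tanβl)
     = 75·(117 − j382)/(75 − j596)

Z_in ≈ 49.2 + j8.54 Ω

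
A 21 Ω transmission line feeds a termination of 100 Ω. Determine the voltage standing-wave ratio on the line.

For a purely resistive load, VSWR = R_L/Z_0 or Z_0/R_L (whichever > 1) = 100/21

VSWR ≈ 4.76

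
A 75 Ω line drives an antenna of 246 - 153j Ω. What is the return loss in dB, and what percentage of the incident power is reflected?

RL ≈ 3.81 dB; 41.6% of incident power reflected

Γ = (171 − j153)/(321 − j153), |Γ| = 0.645
RL = −20·log₁₀(0.645) = 3.81 dB
P_refl/P_inc = |Γ|² = 0.416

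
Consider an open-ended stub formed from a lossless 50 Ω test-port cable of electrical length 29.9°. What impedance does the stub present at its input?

tan(βl) = 0.575
For an open-ended stub, Z_in = −jZ_0·cot(βl) = −jZ_0/tan(βl)

Z_in ≈ −j87 Ω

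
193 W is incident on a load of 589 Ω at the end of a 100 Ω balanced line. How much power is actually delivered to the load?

P_delivered ≈ 95.8 W

Γ = (589 − 100)/(589 + 100) = 0.71
|Γ|² = 0.504
P_refl = |Γ|²·P_inc = 97.2 W, P_del = (1 − |Γ|²)·P_inc = 95.8 W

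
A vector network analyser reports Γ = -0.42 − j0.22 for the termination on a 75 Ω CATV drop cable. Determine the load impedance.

Z_L ≈ 28.2 − j16 Ω

Z_L = Z_0·(1 + Γ)/(1 − Γ) = 75·(0.58 − j0.22)/(1.42 + j0.22)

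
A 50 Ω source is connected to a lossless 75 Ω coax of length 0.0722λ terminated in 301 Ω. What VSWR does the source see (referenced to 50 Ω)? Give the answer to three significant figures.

βl = 2π × 0.0722 = 26°
tan(βl) = 0.488
Z_in = Z_0·(Z_L + jZ_0·tanβl)/(Z_0 + jZ_L·tanβl) = 77.2 − j114 Ω
Γ_s = (Z_in − Z_s)/(Z_in + Z_s) = (27.2 − j114)/(127 − j114), |Γ_s| = 0.687
VSWR = (1 + |Γ_s|)/(1 − |Γ_s|)

VSWR ≈ 5.4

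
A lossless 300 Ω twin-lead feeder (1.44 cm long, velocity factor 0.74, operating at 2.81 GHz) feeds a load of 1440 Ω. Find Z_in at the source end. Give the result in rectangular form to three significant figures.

Z_in ≈ 74.7 − j129 Ω

λ = v/f = 0.74·c / 2.81 GHz = 0.079 m
βl = 2π·l/λ = 2π × 0.182 = 65.6°
tan(βl) = tan(65.6°) = 2.21
Z_in = Z_0·(Z_L + jZ_0·tanβl)/(Z_0 + jZ_L·tanβl)
     = 300·(1440 + j662)/(300 + j3180)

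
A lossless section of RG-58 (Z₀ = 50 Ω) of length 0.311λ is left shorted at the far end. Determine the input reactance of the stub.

X_in ≈ -124 Ω (capacitive)

βl = 2π × 0.311 = 112°
tan(βl) = -2.48
For a shorted stub, Z_in = jZ_0·tan(βl)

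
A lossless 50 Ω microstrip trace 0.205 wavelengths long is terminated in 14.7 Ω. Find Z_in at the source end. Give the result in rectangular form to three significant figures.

Z_in ≈ 93.3 + j77.7 Ω

βl = 2π × 0.205 = 73.8°
tan(βl) = tan(73.8°) = 3.44
Z_in = Z_0·(Z_L + jZ_0·tanβl)/(Z_0 + jZ_L·tanβl)
     = 50·(14.7 + j172)/(50 + j50.6)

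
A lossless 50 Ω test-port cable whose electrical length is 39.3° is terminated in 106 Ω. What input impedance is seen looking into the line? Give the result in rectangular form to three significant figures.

Z_in ≈ 44.1 − j35.7 Ω

tan(βl) = tan(39.3°) = 0.818
Z_in = Z_0·(Z_L + jZ_0·tanβl)/(Z_0 + jZ_L·tanβl)
     = 50·(106 + j40.9)/(50 + j86.8)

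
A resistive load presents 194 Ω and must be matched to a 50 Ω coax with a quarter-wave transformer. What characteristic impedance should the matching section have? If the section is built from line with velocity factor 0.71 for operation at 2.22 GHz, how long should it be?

Z_qwt ≈ 98.5 Ω; length ≈ 2.4 cm

Z_qwt = √(Z_0·R_L) = √(50 × 194) = √9700
λ = 0.71·c/f = 0.0959 m, so l = λ/4 = 0.024 m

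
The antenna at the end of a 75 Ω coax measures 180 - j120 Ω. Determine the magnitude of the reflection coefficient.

Γ = (Z_L − Z_0)/(Z_L + Z_0) = (105 − j120)/(255 − j120)
|Γ| = 159/282

|Γ| ≈ 0.566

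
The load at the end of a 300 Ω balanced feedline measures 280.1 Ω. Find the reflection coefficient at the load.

Γ = -0.0343

Γ = (Z_L − Z_0)/(Z_L + Z_0) = (280.1 − 300)/(280.1 + 300) = -19.9/580.1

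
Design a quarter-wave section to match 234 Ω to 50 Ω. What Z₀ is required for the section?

Z_qwt ≈ 108 Ω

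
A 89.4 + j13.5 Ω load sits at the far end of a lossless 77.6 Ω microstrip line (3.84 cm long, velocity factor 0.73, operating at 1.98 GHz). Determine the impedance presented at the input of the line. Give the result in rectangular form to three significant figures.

λ = v/f = 0.73·c / 1.98 GHz = 0.111 m
βl = 2π·l/λ = 2π × 0.347 = 125°
tan(βl) = tan(125°) = -1.43
Z_in = Z_0·(Z_L + jZ_0·tanβl)/(Z_0 + jZ_L·tanβl)
     = 77.6·(89.4 − j97.4)/(96.9 − j128)

Z_in ≈ 63.7 + j5.99 Ω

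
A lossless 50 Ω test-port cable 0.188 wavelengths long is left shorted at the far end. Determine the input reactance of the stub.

X_in ≈ 122 Ω (inductive)

βl = 2π × 0.188 = 67.7°
tan(βl) = 2.44
For a shorted stub, Z_in = jZ_0·tan(βl)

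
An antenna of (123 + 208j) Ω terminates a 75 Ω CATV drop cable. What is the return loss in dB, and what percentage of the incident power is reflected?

Γ = (48 + j208)/(198 + j208), |Γ| = 0.743
RL = −20·log₁₀(0.743) = 2.58 dB
P_refl/P_inc = |Γ|² = 0.553

RL ≈ 2.58 dB; 55.3% of incident power reflected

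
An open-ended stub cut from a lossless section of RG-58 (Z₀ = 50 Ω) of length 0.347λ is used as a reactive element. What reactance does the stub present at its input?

βl = 2π × 0.347 = 125°
tan(βl) = -1.43
For an open-ended stub, Z_in = −jZ_0·cot(βl) = −jZ_0/tan(βl)

X_in ≈ 34.9 Ω (inductive)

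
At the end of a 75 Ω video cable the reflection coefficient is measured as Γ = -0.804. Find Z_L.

Z_L ≈ 8.15 Ω

Z_L = Z_0·(1 + Γ)/(1 − Γ) = 75·(0.196)/(1.8)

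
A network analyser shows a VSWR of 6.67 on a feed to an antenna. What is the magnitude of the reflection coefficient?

|Γ| = (S − 1)/(S + 1) = (6.67 − 1)/(6.67 + 1) = 5.67/7.67

|Γ| ≈ 0.739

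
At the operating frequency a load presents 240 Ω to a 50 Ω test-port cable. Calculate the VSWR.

VSWR ≈ 4.8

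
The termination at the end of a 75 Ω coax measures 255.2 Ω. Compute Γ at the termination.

Γ = (Z_L − Z_0)/(Z_L + Z_0) = (255.2 − 75)/(255.2 + 75) = 180.2/330.2

Γ = 0.546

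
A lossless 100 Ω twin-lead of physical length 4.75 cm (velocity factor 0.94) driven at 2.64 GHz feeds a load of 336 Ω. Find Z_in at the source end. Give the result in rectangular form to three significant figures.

λ = v/f = 0.94·c / 2.64 GHz = 0.107 m
βl = 2π·l/λ = 2π × 0.445 = 160°
tan(βl) = tan(160°) = -0.362
Z_in = Z_0·(Z_L + jZ_0·tanβl)/(Z_0 + jZ_L·tanβl)
     = 100·(336 − j36.2)/(100 − j122)

Z_in ≈ 153 + j150 Ω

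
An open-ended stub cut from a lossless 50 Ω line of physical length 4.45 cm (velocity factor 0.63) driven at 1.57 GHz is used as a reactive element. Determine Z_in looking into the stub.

Z_in ≈ +j46.8 Ω

λ = v/f = 0.63·c / 1.57 GHz = 0.12 m
βl = 2π·l/λ = 2π × 0.37 = 133°
tan(βl) = -1.07
For an open-ended stub, Z_in = −jZ_0·cot(βl) = −jZ_0/tan(βl)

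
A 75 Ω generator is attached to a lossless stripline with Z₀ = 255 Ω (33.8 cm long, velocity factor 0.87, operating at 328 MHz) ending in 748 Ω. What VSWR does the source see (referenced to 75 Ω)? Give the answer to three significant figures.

λ = v/f = 0.87·c / 328 MHz = 0.796 m
βl = 2π·l/λ = 2π × 0.425 = 153°
tan(βl) = -0.511
Z_in = Z_0·(Z_L + jZ_0·tanβl)/(Z_0 + jZ_L·tanβl) = 290 + j305 Ω
Γ_s = (Z_in − Z_s)/(Z_in + Z_s) = (215 + j305)/(365 + j305), |Γ_s| = 0.785
VSWR = (1 + |Γ_s|)/(1 − |Γ_s|)

VSWR ≈ 8.28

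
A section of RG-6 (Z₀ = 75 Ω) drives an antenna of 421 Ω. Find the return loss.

RL ≈ 3.13 dB

Γ = (421 − 75)/(421 + 75) = 0.698
RL = −20·log₁₀|Γ| = −20·log₁₀(0.698)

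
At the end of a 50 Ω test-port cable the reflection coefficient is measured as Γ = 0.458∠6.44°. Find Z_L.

Z_L ≈ 132 + j17.1 Ω

Z_L = Z_0·(1 + Γ)/(1 − Γ) = 50·(1.46 + j0.0514)/(0.545 − j0.0514)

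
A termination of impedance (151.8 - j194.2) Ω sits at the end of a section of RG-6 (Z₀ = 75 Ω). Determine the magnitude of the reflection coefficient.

|Γ| ≈ 0.699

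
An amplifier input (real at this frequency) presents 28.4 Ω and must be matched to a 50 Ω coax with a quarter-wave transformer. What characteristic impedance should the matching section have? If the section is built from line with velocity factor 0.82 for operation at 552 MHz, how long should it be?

Z_qwt ≈ 37.7 Ω; length ≈ 11.1 cm

Z_qwt = √(Z_0·R_L) = √(50 × 28.4) = √1420
λ = 0.82·c/f = 0.446 m, so l = λ/4 = 0.111 m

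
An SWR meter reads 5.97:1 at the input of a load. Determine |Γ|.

|Γ| ≈ 0.713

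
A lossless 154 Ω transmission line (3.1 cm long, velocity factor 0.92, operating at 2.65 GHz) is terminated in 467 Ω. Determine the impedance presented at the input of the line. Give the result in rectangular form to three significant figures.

λ = v/f = 0.92·c / 2.65 GHz = 0.104 m
βl = 2π·l/λ = 2π × 0.298 = 107°
tan(βl) = tan(107°) = -3.24
Z_in = Z_0·(Z_L + jZ_0·tanβl)/(Z_0 + jZ_L·tanβl)
     = 154·(467 − j499)/(154 − j1510)

Z_in ≈ 55.1 + j41.9 Ω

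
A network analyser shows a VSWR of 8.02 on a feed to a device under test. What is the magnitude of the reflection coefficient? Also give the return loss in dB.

|Γ| ≈ 0.778; return loss ≈ 2.18 dB

|Γ| = (S − 1)/(S + 1) = (8.02 − 1)/(8.02 + 1) = 7.02/9.02
RL = −20·log₁₀|Γ| = −20·log₁₀(0.778)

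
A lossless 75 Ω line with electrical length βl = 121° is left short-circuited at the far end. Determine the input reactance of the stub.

X_in ≈ -125 Ω (capacitive)

tan(βl) = -1.66
For a short-circuited stub, Z_in = jZ_0·tan(βl)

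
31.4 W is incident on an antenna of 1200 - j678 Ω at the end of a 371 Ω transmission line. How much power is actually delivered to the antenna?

|Γ| = |(829 − j678)/(1571 − j678)| = 0.626
|Γ|² = 0.392
P_refl = |Γ|²·P_inc = 12.3 W, P_del = (1 − |Γ|²)·P_inc = 19.1 W

P_delivered ≈ 19.1 W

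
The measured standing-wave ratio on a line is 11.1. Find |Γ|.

|Γ| ≈ 0.835

|Γ| = (S − 1)/(S + 1) = (11.1 − 1)/(11.1 + 1) = 10.1/12.1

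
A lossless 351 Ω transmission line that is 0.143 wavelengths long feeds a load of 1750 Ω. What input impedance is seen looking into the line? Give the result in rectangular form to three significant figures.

Z_in ≈ 112 − j261 Ω

βl = 2π × 0.143 = 51.5°
tan(βl) = tan(51.5°) = 1.26
Z_in = Z_0·(Z_L + jZ_0·tanβl)/(Z_0 + jZ_L·tanβl)
     = 351·(1750 + j441)/(351 + j2200)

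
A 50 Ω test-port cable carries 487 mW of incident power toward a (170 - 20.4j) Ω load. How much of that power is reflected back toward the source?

|Γ| = |(120 − j20.4)/(220 − j20.4)| = 0.551
|Γ|² = 0.304
P_refl = |Γ|²·P_inc = 148 mW, P_del = (1 − |Γ|²)·P_inc = 339 mW

P_reflected ≈ 148 mW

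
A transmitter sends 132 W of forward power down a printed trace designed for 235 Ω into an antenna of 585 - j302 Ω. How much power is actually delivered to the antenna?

P_delivered ≈ 95.1 W

|Γ| = |(350 − j302)/(820 − j302)| = 0.529
|Γ|² = 0.28
P_refl = |Γ|²·P_inc = 36.9 W, P_del = (1 − |Γ|²)·P_inc = 95.1 W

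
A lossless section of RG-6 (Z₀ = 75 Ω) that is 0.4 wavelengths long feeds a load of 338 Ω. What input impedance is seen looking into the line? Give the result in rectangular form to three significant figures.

βl = 2π × 0.4 = 144°
tan(βl) = tan(144°) = -0.727
Z_in = Z_0·(Z_L + jZ_0·tanβl)/(Z_0 + jZ_L·tanβl)
     = 75·(338 − j54.5)/(75 − j246)

Z_in ≈ 44.1 + j89.8 Ω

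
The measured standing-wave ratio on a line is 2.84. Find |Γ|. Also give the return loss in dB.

|Γ| ≈ 0.479; return loss ≈ 6.39 dB

|Γ| = (S − 1)/(S + 1) = (2.84 − 1)/(2.84 + 1) = 1.84/3.84
RL = −20·log₁₀|Γ| = −20·log₁₀(0.479)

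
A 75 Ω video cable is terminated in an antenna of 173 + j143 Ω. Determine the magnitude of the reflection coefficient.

Γ = (Z_L − Z_0)/(Z_L + Z_0) = (98 + j143)/(248 + j143)
|Γ| = 173/286

|Γ| ≈ 0.606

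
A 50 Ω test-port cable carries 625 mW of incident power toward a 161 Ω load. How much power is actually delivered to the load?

P_delivered ≈ 452 mW

Γ = (161 − 50)/(161 + 50) = 0.526
|Γ|² = 0.277
P_refl = |Γ|²·P_inc = 173 mW, P_del = (1 − |Γ|²)·P_inc = 452 mW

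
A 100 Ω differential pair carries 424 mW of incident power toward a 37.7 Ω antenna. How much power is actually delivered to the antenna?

Γ = (37.7 − 100)/(37.7 + 100) = -0.452
|Γ|² = 0.205
P_refl = |Γ|²·P_inc = 86.8 mW, P_del = (1 − |Γ|²)·P_inc = 337 mW

P_delivered ≈ 337 mW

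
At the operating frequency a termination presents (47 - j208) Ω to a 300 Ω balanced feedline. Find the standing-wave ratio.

Γ = (Z_L − Z_0)/(Z_L + Z_0) = (-253 − j208)/(347 − j208)
|Γ| = 328/405 = 0.81
VSWR = (1 + |Γ|)/(1 − |Γ|) = 1.81/0.19

VSWR ≈ 9.5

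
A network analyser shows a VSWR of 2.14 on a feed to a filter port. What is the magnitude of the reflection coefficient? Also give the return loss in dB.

|Γ| ≈ 0.363; return loss ≈ 8.8 dB

|Γ| = (S − 1)/(S + 1) = (2.14 − 1)/(2.14 + 1) = 1.14/3.14
RL = −20·log₁₀|Γ| = −20·log₁₀(0.363)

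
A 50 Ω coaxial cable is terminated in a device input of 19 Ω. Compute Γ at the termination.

Γ = -0.449

Γ = (Z_L − Z_0)/(Z_L + Z_0) = (19 − 50)/(19 + 50) = -31/69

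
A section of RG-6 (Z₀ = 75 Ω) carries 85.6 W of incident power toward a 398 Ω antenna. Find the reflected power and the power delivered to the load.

P_reflected ≈ 39.9 W; P_delivered ≈ 45.7 W

Γ = (398 − 75)/(398 + 75) = 0.683
|Γ|² = 0.466
P_refl = |Γ|²·P_inc = 39.9 W, P_del = (1 − |Γ|²)·P_inc = 45.7 W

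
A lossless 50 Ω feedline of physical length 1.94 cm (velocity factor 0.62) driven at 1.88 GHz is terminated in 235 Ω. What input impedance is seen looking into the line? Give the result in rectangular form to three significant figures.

Z_in ≈ 11.9 − j16.7 Ω

λ = v/f = 0.62·c / 1.88 GHz = 0.0989 m
βl = 2π·l/λ = 2π × 0.196 = 70.6°
tan(βl) = tan(70.6°) = 2.84
Z_in = Z_0·(Z_L + jZ_0·tanβl)/(Z_0 + jZ_L·tanβl)
     = 50·(235 + j142)/(50 + j667)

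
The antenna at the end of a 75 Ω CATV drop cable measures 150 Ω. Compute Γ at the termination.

Γ = 0.333

Γ = (Z_L − Z_0)/(Z_L + Z_0) = (150 − 75)/(150 + 75) = 75/225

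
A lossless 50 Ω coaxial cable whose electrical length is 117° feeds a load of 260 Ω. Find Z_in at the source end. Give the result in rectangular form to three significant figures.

tan(βl) = tan(117°) = -1.96
Z_in = Z_0·(Z_L + jZ_0·tanβl)/(Z_0 + jZ_L·tanβl)
     = 50·(260 − j98.1)/(50 − j510)

Z_in ≈ 12 + j24.3 Ω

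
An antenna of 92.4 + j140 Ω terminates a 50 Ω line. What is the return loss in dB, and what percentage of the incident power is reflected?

RL ≈ 2.7 dB; 53.7% of incident power reflected

Γ = (42.4 + j140)/(142.4 + j140), |Γ| = 0.733
RL = −20·log₁₀(0.733) = 2.7 dB
P_refl/P_inc = |Γ|² = 0.537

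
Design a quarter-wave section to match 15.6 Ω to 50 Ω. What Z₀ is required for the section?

Z_qwt ≈ 27.9 Ω

Z_qwt = √(Z_0·R_L) = √(50 × 15.6) = √780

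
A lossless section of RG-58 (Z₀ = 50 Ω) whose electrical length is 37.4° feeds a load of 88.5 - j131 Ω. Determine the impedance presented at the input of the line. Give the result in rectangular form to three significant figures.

Z_in ≈ 12.9 − j36.7 Ω

tan(βl) = tan(37.4°) = 0.765
Z_in = Z_0·(Z_L + jZ_0·tanβl)/(Z_0 + jZ_L·tanβl)
     = 50·(88.5 − j92.8)/(150 + j67.7)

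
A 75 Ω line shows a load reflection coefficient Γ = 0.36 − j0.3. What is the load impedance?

Z_L ≈ 117 − j90.1 Ω

Z_L = Z_0·(1 + Γ)/(1 − Γ) = 75·(1.36 − j0.3)/(0.64 + j0.3)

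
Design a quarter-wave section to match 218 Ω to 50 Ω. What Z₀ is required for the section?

Z_qwt ≈ 104 Ω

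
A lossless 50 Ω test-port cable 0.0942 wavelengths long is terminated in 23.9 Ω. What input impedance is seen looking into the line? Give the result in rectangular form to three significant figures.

βl = 2π × 0.0942 = 33.9°
tan(βl) = tan(33.9°) = 0.672
Z_in = Z_0·(Z_L + jZ_0·tanβl)/(Z_0 + jZ_L·tanβl)
     = 50·(23.9 + j33.6)/(50 + j16.1)

Z_in ≈ 31.5 + j23.5 Ω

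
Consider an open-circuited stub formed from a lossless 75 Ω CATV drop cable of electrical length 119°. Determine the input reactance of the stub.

X_in ≈ 41.6 Ω (inductive)

tan(βl) = -1.8
For an open-circuited stub, Z_in = −jZ_0·cot(βl) = −jZ_0/tan(βl)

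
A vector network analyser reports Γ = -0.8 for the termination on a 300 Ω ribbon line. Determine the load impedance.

Z_L ≈ 33.3 Ω

Z_L = Z_0·(1 + Γ)/(1 − Γ) = 300·(0.2)/(1.8)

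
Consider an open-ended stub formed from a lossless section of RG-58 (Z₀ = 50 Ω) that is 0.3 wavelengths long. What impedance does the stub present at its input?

βl = 2π × 0.3 = 108°
tan(βl) = -3.08
For an open-ended stub, Z_in = −jZ_0·cot(βl) = −jZ_0/tan(βl)

Z_in ≈ +j16.2 Ω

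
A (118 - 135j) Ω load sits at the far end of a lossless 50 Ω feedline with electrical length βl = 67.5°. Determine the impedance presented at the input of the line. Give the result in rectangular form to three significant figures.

tan(βl) = tan(67.5°) = 2.41
Z_in = Z_0·(Z_L + jZ_0·tanβl)/(Z_0 + jZ_L·tanβl)
     = 50·(118 − j14.3)/(376 + j285)

Z_in ≈ 9.05 − j8.76 Ω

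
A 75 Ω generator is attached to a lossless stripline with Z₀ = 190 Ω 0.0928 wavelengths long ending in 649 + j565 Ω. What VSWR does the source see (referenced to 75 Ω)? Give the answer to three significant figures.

βl = 2π × 0.0928 = 33.4°
tan(βl) = 0.66
Z_in = Z_0·(Z_L + jZ_0·tanβl)/(Z_0 + jZ_L·tanβl) = 155 − j354 Ω
Γ_s = (Z_in − Z_s)/(Z_in + Z_s) = (80.2 − j354)/(230 − j354), |Γ_s| = 0.86
VSWR = (1 + |Γ_s|)/(1 − |Γ_s|)

VSWR ≈ 13.3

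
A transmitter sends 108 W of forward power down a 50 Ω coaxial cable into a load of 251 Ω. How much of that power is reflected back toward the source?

P_reflected ≈ 48.2 W

Γ = (251 − 50)/(251 + 50) = 0.668
|Γ|² = 0.446
P_refl = |Γ|²·P_inc = 48.2 W, P_del = (1 − |Γ|²)·P_inc = 59.8 W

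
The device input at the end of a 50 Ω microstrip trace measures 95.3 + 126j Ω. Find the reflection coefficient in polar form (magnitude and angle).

Γ ≈ 0.696 ∠ 29.3°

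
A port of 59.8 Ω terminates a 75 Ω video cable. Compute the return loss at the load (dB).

RL ≈ 19 dB

Γ = (59.8 − 75)/(59.8 + 75) = -0.113
RL = −20·log₁₀|Γ| = −20·log₁₀(0.113)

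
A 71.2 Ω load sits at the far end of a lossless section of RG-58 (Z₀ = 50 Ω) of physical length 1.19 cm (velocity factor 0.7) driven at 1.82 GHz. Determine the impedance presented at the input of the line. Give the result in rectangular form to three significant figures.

λ = v/f = 0.7·c / 1.82 GHz = 0.115 m
βl = 2π·l/λ = 2π × 0.103 = 37.1°
tan(βl) = tan(37.1°) = 0.757
Z_in = Z_0·(Z_L + jZ_0·tanβl)/(Z_0 + jZ_L·tanβl)
     = 50·(71.2 + j37.9)/(50 + j53.9)

Z_in ≈ 51.8 − j18 Ω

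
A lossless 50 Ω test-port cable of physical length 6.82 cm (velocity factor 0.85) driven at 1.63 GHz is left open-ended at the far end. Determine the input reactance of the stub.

λ = v/f = 0.85·c / 1.63 GHz = 0.156 m
βl = 2π·l/λ = 2π × 0.436 = 157°
tan(βl) = -0.426
For an open-ended stub, Z_in = −jZ_0·cot(βl) = −jZ_0/tan(βl)

X_in ≈ 117 Ω (inductive)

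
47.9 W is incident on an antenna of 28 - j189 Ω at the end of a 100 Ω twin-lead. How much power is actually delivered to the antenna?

P_delivered ≈ 10.3 W

|Γ| = |(-72 − j189)/(128 − j189)| = 0.886
|Γ|² = 0.785
P_refl = |Γ|²·P_inc = 37.6 W, P_del = (1 − |Γ|²)·P_inc = 10.3 W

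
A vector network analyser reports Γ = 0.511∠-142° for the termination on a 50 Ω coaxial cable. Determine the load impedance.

Z_L = Z_0·(1 + Γ)/(1 − Γ) = 50·(0.597 − j0.315)/(1.4 + j0.315)

Z_L ≈ 17.9 − j15.2 Ω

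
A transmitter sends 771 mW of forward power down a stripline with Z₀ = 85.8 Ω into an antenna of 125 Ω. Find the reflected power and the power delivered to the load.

P_reflected ≈ 26.7 mW; P_delivered ≈ 744 mW

Γ = (125 − 85.8)/(125 + 85.8) = 0.186
|Γ|² = 0.0346
P_refl = |Γ|²·P_inc = 26.7 mW, P_del = (1 − |Γ|²)·P_inc = 744 mW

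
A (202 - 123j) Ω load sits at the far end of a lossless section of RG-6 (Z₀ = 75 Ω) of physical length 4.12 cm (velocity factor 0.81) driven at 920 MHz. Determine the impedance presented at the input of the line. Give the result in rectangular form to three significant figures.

Z_in ≈ 23.3 − j30.3 Ω

λ = v/f = 0.81·c / 920 MHz = 0.264 m
βl = 2π·l/λ = 2π × 0.156 = 56.2°
tan(βl) = tan(56.2°) = 1.49
Z_in = Z_0·(Z_L + jZ_0·tanβl)/(Z_0 + jZ_L·tanβl)
     = 75·(202 − j11.2)/(258 + j301)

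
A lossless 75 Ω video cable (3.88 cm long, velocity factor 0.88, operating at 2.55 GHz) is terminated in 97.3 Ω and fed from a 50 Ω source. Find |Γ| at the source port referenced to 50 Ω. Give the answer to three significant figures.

λ = v/f = 0.88·c / 2.55 GHz = 0.104 m
βl = 2π·l/λ = 2π × 0.375 = 135°
tan(βl) = -1
Z_in = Z_0·(Z_L + jZ_0·tanβl)/(Z_0 + jZ_L·tanβl) = 72.5 + j19.1 Ω
Γ_s = (Z_in − Z_s)/(Z_in + Z_s) = (22.5 + j19.1)/(122 + j19.1), |Γ_s| = 0.238

|Γ| ≈ 0.238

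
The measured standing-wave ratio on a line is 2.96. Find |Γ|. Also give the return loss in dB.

|Γ| ≈ 0.495; return loss ≈ 6.11 dB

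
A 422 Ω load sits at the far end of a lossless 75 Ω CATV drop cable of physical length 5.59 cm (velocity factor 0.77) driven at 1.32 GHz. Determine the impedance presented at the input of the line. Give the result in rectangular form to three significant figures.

Z_in ≈ 16.1 + j33.6 Ω

λ = v/f = 0.77·c / 1.32 GHz = 0.175 m
βl = 2π·l/λ = 2π × 0.319 = 115°
tan(βl) = tan(115°) = -2.15
Z_in = Z_0·(Z_L + jZ_0·tanβl)/(Z_0 + jZ_L·tanβl)
     = 75·(422 − j161)/(75 − j905)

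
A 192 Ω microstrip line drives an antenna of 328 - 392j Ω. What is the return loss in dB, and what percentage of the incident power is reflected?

Γ = (136 − j392)/(520 − j392), |Γ| = 0.637
RL = −20·log₁₀(0.637) = 3.91 dB
P_refl/P_inc = |Γ|² = 0.406

RL ≈ 3.91 dB; 40.6% of incident power reflected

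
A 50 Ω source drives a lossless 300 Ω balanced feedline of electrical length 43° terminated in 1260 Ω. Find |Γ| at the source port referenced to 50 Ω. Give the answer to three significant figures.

tan(βl) = 0.933
Z_in = Z_0·(Z_L + jZ_0·tanβl)/(Z_0 + jZ_L·tanβl) = 144 − j285 Ω
Γ_s = (Z_in − Z_s)/(Z_in + Z_s) = (94.2 − j285)/(194 − j285), |Γ_s| = 0.87

|Γ| ≈ 0.87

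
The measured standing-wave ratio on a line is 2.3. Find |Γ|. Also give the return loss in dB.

|Γ| = (S − 1)/(S + 1) = (2.3 − 1)/(2.3 + 1) = 1.3/3.3
RL = −20·log₁₀|Γ| = −20·log₁₀(0.394)

|Γ| ≈ 0.394; return loss ≈ 8.09 dB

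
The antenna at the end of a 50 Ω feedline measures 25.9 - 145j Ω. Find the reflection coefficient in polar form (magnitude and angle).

Γ = (Z_L − Z_0)/(Z_L + Z_0) = (-24.1 − j145)/(75.9 − j145)
|Γ| = 147/164 = 0.898

Γ ≈ 0.898 ∠ -37.1°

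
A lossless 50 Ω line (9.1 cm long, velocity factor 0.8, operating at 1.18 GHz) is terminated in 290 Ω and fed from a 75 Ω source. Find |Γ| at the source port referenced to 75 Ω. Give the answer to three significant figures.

|Γ| ≈ 0.629

λ = v/f = 0.8·c / 1.18 GHz = 0.203 m
βl = 2π·l/λ = 2π × 0.447 = 161°
tan(βl) = -0.343
Z_in = Z_0·(Z_L + jZ_0·tanβl)/(Z_0 + jZ_L·tanβl) = 65.4 + j113 Ω
Γ_s = (Z_in − Z_s)/(Z_in + Z_s) = (-9.61 + j113)/(140 + j113), |Γ_s| = 0.629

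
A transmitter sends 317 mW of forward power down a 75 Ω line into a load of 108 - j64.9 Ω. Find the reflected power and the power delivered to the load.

|Γ| = |(33 − j64.9)/(183 − j64.9)| = 0.375
|Γ|² = 0.141
P_refl = |Γ|²·P_inc = 44.6 mW, P_del = (1 − |Γ|²)·P_inc = 272 mW

P_reflected ≈ 44.6 mW; P_delivered ≈ 272 mW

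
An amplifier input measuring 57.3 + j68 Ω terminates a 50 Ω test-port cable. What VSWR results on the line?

Γ = (Z_L − Z_0)/(Z_L + Z_0) = (7.3 + j68)/(107.3 + j68)
|Γ| = 68.4/127 = 0.538
VSWR = (1 + |Γ|)/(1 − |Γ|) = 1.54/0.462

VSWR ≈ 3.33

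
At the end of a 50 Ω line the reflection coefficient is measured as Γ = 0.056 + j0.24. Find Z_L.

Z_L = Z_0·(1 + Γ)/(1 − Γ) = 50·(1.06 + j0.24)/(0.944 − j0.24)

Z_L ≈ 49.5 + j25.3 Ω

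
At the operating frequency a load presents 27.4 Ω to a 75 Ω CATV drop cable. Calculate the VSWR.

Γ = (27.4 − 75)/(27.4 + 75) = -0.465
VSWR = (1 + 0.465)/(1 − 0.465)

VSWR ≈ 2.74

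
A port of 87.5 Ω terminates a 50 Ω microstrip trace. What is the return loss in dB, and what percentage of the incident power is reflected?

Γ = (87.5 − 50)/(87.5 + 50) = 0.273
RL = −20·log₁₀(0.273) = 11.3 dB
P_refl/P_inc = |Γ|² = 0.0744

RL ≈ 11.3 dB; 7.44% of incident power reflected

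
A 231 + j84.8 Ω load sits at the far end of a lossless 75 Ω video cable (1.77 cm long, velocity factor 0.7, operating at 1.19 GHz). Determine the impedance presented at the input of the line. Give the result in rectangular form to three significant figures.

λ = v/f = 0.7·c / 1.19 GHz = 0.176 m
βl = 2π·l/λ = 2π × 0.1 = 36.1°
tan(βl) = tan(36.1°) = 0.729
Z_in = Z_0·(Z_L + jZ_0·tanβl)/(Z_0 + jZ_L·tanβl)
     = 75·(231 + j140)/(13.1 + j168)

Z_in ≈ 69.7 − j97.4 Ω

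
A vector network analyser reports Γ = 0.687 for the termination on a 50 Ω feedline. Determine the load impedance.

Z_L = Z_0·(1 + Γ)/(1 − Γ) = 50·(1.69)/(0.313)

Z_L ≈ 269 Ω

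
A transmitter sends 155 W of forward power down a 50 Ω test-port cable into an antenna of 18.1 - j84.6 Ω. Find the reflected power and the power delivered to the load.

P_reflected ≈ 107 W; P_delivered ≈ 47.6 W

|Γ| = |(-31.9 − j84.6)/(68.1 − j84.6)| = 0.833
|Γ|² = 0.693
P_refl = |Γ|²·P_inc = 107 W, P_del = (1 − |Γ|²)·P_inc = 47.6 W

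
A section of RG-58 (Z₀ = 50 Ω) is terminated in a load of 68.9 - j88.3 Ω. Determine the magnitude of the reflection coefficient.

|Γ| ≈ 0.61

Γ = (Z_L − Z_0)/(Z_L + Z_0) = (18.9 − j88.3)/(118.9 − j88.3)
|Γ| = 90.3/148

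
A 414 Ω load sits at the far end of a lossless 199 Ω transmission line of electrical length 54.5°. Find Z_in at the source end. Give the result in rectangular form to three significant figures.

tan(βl) = tan(54.5°) = 1.4
Z_in = Z_0·(Z_L + jZ_0·tanβl)/(Z_0 + jZ_L·tanβl)
     = 199·(414 + j279)/(199 + j580)

Z_in ≈ 129 − j97.7 Ω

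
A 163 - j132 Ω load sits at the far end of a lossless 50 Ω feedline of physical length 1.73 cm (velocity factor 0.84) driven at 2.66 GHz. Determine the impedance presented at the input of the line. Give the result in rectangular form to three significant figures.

λ = v/f = 0.84·c / 2.66 GHz = 0.0947 m
βl = 2π·l/λ = 2π × 0.183 = 65.7°
tan(βl) = tan(65.7°) = 2.22
Z_in = Z_0·(Z_L + jZ_0·tanβl)/(Z_0 + jZ_L·tanβl)
     = 50·(163 − j21.1)/(343 + j362)

Z_in ≈ 9.72 − j13.3 Ω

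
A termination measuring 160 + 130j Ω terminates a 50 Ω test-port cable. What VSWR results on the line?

Γ = (Z_L − Z_0)/(Z_L + Z_0) = (110 + j130)/(210 + j130)
|Γ| = 170/247 = 0.689
VSWR = (1 + |Γ|)/(1 − |Γ|) = 1.69/0.311

VSWR ≈ 5.44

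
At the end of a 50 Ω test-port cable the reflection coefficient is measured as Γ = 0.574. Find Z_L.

Z_L ≈ 185 Ω

Z_L = Z_0·(1 + Γ)/(1 − Γ) = 50·(1.57)/(0.426)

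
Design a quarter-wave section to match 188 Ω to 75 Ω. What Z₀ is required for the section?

Z_qwt = √(Z_0·R_L) = √(75 × 188) = √14100

Z_qwt ≈ 119 Ω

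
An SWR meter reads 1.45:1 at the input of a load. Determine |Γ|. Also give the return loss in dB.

|Γ| ≈ 0.184; return loss ≈ 14.7 dB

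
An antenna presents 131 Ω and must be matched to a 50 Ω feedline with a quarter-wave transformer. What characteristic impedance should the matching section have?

Z_qwt = √(Z_0·R_L) = √(50 × 131) = √6550

Z_qwt ≈ 80.9 Ω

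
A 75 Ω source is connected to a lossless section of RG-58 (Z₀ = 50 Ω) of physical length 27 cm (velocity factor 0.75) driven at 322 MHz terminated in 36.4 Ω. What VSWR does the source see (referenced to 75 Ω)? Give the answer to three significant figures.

λ = v/f = 0.75·c / 322 MHz = 0.699 m
βl = 2π·l/λ = 2π × 0.386 = 139°
tan(βl) = -0.866
Z_in = Z_0·(Z_L + jZ_0·tanβl)/(Z_0 + jZ_L·tanβl) = 45.6 − j14.6 Ω
Γ_s = (Z_in − Z_s)/(Z_in + Z_s) = (-29.4 − j14.6)/(121 − j14.6), |Γ_s| = 0.27
VSWR = (1 + |Γ_s|)/(1 − |Γ_s|)

VSWR ≈ 1.74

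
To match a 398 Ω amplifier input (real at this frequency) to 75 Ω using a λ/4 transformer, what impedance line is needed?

Z_qwt = √(Z_0·R_L) = √(75 × 398) = √29850

Z_qwt ≈ 173 Ω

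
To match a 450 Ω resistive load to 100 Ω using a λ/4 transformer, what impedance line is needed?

Z_qwt = √(Z_0·R_L) = √(100 × 450) = √45000

Z_qwt ≈ 212 Ω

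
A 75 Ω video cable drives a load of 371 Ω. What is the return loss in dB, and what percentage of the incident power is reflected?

RL ≈ 3.56 dB; 44% of incident power reflected

Γ = (371 − 75)/(371 + 75) = 0.664
RL = −20·log₁₀(0.664) = 3.56 dB
P_refl/P_inc = |Γ|² = 0.44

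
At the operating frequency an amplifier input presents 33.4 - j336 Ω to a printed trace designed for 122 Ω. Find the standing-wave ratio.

Γ = (Z_L − Z_0)/(Z_L + Z_0) = (-88.6 − j336)/(155.4 − j336)
|Γ| = 347/370 = 0.939
VSWR = (1 + |Γ|)/(1 − |Γ|) = 1.94/0.0613

VSWR ≈ 31.6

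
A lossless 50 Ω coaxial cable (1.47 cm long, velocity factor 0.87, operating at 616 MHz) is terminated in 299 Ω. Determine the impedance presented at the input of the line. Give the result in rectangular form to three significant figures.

Z_in ≈ 114 − j140 Ω

λ = v/f = 0.87·c / 616 MHz = 0.424 m
βl = 2π·l/λ = 2π × 0.0347 = 12.5°
tan(βl) = tan(12.5°) = 0.222
Z_in = Z_0·(Z_L + jZ_0·tanβl)/(Z_0 + jZ_L·tanβl)
     = 50·(299 + j11.1)/(50 + j66.2)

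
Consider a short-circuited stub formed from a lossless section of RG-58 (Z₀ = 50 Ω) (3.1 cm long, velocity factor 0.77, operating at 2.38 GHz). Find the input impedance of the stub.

Z_in ≈ −j107 Ω

λ = v/f = 0.77·c / 2.38 GHz = 0.0971 m
βl = 2π·l/λ = 2π × 0.319 = 115°
tan(βl) = -2.15
For a short-circuited stub, Z_in = jZ_0·tan(βl)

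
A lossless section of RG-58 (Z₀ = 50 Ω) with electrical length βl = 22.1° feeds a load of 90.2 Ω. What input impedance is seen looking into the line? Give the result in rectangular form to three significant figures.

Z_in ≈ 68.4 − j29.8 Ω

tan(βl) = tan(22.1°) = 0.406
Z_in = Z_0·(Z_L + jZ_0·tanβl)/(Z_0 + jZ_L·tanβl)
     = 50·(90.2 + j20.3)/(50 + j36.6)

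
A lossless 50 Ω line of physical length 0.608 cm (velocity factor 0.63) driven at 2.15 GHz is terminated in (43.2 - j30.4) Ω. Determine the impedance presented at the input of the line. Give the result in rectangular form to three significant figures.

λ = v/f = 0.63·c / 2.15 GHz = 0.0879 m
βl = 2π·l/λ = 2π × 0.0692 = 24.9°
tan(βl) = tan(24.9°) = 0.464
Z_in = Z_0·(Z_L + jZ_0·tanβl)/(Z_0 + jZ_L·tanβl)
     = 50·(43.2 − j7.19)/(64.1 + j20.1)

Z_in ≈ 29.1 − j14.7 Ω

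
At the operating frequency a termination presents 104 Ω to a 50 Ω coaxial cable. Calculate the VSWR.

VSWR ≈ 2.08

For a purely resistive load, VSWR = R_L/Z_0 or Z_0/R_L (whichever > 1) = 104/50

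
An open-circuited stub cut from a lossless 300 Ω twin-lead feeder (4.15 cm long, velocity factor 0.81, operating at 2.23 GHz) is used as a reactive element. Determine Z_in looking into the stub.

Z_in ≈ +j323 Ω

λ = v/f = 0.81·c / 2.23 GHz = 0.109 m
βl = 2π·l/λ = 2π × 0.381 = 137°
tan(βl) = -0.929
For an open-circuited stub, Z_in = −jZ_0·cot(βl) = −jZ_0/tan(βl)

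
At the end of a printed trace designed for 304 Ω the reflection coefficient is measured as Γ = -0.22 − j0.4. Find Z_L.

Z_L = Z_0·(1 + Γ)/(1 − Γ) = 304·(0.78 − j0.4)/(1.22 + j0.4)

Z_L ≈ 146 − j148 Ω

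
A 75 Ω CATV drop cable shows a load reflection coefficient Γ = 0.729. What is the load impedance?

Z_L ≈ 479 Ω

Z_L = Z_0·(1 + Γ)/(1 − Γ) = 75·(1.73)/(0.271)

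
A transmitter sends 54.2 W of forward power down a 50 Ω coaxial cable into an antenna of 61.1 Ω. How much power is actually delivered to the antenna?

Γ = (61.1 − 50)/(61.1 + 50) = 0.0999
|Γ|² = 0.00998
P_refl = |Γ|²·P_inc = 0.541 W, P_del = (1 − |Γ|²)·P_inc = 53.7 W

P_delivered ≈ 53.7 W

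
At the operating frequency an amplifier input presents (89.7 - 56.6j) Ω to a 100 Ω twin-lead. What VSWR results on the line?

VSWR ≈ 1.82

Γ = (Z_L − Z_0)/(Z_L + Z_0) = (-10.3 − j56.6)/(189.7 − j56.6)
|Γ| = 57.5/198 = 0.291
VSWR = (1 + |Γ|)/(1 − |Γ|) = 1.29/0.709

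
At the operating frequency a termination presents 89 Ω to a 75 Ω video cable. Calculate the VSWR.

Γ = (89 − 75)/(89 + 75) = 0.0854
VSWR = (1 + 0.0854)/(1 − 0.0854)

VSWR ≈ 1.19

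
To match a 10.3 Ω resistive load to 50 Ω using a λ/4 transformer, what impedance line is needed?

Z_qwt ≈ 22.7 Ω

Z_qwt = √(Z_0·R_L) = √(50 × 10.3) = √515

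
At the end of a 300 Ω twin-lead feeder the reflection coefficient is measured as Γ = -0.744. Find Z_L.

Z_L = Z_0·(1 + Γ)/(1 − Γ) = 300·(0.256)/(1.74)

Z_L ≈ 44 Ω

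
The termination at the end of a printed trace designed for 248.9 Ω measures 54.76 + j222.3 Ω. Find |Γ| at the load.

|Γ| ≈ 0.784

Γ = (Z_L − Z_0)/(Z_L + Z_0) = (-194.1 + j222.3)/(303.7 + j222.3)
|Γ| = 295/376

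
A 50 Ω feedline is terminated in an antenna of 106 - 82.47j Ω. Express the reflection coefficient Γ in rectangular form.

Γ ≈ 0.499 − j0.265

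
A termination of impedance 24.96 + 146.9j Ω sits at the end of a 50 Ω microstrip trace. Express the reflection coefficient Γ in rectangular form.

Γ = (Z_L − Z_0)/(Z_L + Z_0) = (-25.04 + j146.9)/(74.96 + j146.9)

Γ ≈ 0.724 + j0.54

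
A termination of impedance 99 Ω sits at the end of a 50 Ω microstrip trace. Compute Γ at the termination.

Γ = 0.329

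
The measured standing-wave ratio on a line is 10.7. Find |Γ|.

|Γ| ≈ 0.829

|Γ| = (S − 1)/(S + 1) = (10.7 − 1)/(10.7 + 1) = 9.7/11.7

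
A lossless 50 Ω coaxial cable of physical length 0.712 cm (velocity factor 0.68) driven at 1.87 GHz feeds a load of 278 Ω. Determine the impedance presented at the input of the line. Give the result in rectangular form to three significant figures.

Z_in ≈ 48.3 − j95 Ω

λ = v/f = 0.68·c / 1.87 GHz = 0.109 m
βl = 2π·l/λ = 2π × 0.0653 = 23.5°
tan(βl) = tan(23.5°) = 0.435
Z_in = Z_0·(Z_L + jZ_0·tanβl)/(Z_0 + jZ_L·tanβl)
     = 50·(278 + j21.7)/(50 + j121)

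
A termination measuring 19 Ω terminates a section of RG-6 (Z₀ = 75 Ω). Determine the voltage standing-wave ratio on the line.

Γ = (19 − 75)/(19 + 75) = -0.596
VSWR = (1 + 0.596)/(1 − 0.596)

VSWR ≈ 3.95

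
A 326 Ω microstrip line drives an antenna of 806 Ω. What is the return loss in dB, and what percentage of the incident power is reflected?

RL ≈ 7.45 dB; 18% of incident power reflected

Γ = (806 − 326)/(806 + 326) = 0.424
RL = −20·log₁₀(0.424) = 7.45 dB
P_refl/P_inc = |Γ|² = 0.18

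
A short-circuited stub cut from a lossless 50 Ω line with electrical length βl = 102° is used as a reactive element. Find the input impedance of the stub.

tan(βl) = -4.7
For a short-circuited stub, Z_in = jZ_0·tan(βl)

Z_in ≈ −j235 Ω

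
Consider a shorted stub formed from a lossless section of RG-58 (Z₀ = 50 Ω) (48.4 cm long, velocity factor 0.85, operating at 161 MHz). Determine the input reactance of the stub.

X_in ≈ -137 Ω (capacitive)

λ = v/f = 0.85·c / 161 MHz = 1.58 m
βl = 2π·l/λ = 2π × 0.306 = 110°
tan(βl) = -2.75
For a shorted stub, Z_in = jZ_0·tan(βl)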